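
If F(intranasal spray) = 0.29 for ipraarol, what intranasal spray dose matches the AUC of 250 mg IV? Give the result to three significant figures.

For equal systemic exposure: F × D_ev = D_iv
D_ev = D_iv / F = 250 / 0.29 = 862.069 mg

D_intranasal = 862 mg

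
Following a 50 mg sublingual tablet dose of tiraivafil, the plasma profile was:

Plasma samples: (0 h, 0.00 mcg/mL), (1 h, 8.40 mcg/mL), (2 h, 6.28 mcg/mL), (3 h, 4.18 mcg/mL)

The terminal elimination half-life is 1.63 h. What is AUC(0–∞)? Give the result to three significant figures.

Trapezoidal AUC_0→3:
  [0→1]: (0.00+8.40)/2 × 1 = 4.2
  [1→2]: (8.40+6.28)/2 × 1 = 7.34
  [2→3]: (6.28+4.18)/2 × 1 = 5.23
  Sum = 16.77 mcg/mL·h
k_e = ln2 / t½ = 0.693147 / 1.63 = 0.4252 h^-1
Extrapolated tail: C_last / k_e = 4.18 / 0.4252 = 9.831
AUC_0→∞ = 16.77 + 9.831 = 26.601 mcg/mL·h

AUC = 26.6 mcg/mL·h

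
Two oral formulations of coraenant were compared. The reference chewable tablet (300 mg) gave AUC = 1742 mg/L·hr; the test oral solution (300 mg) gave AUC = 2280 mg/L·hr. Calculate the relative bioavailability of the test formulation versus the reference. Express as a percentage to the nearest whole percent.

F_rel = 131%

F_rel = (AUC_test/D_test) / (AUC_ref/D_ref)
      = (2280/300) / (1742/300)
      = 7.6 / 5.80667 = 1.3088 = 130.88%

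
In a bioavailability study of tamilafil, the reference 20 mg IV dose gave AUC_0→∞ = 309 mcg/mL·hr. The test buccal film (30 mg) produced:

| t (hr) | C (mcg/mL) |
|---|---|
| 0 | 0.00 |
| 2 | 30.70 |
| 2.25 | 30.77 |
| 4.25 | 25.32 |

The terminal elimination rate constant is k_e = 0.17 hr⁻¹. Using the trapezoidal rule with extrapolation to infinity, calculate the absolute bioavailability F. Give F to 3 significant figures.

F = 0.525

Trapezoidal AUC_0→4.25 (buccal film):
  [0→2]: (0.00+30.70)/2 × 2 = 30.7
  [2→2.25]: (30.70+30.77)/2 × 0.25 = 7.68375
  [2.25→4.25]: (30.77+25.32)/2 × 2 = 56.09
  Sum = 94.47375 mcg/mL·hr
Tail: C_last/k_e = 25.32/0.17 = 148.941
AUC_0→∞ (buccal film) = 94.47375 + 148.941 = 243.41475 mcg/mL·hr
F = (AUC_ev/D_ev)/(AUC_iv/D_iv) = (243.41475/30)/(309/20) = 8.113825/15.45 = 0.5252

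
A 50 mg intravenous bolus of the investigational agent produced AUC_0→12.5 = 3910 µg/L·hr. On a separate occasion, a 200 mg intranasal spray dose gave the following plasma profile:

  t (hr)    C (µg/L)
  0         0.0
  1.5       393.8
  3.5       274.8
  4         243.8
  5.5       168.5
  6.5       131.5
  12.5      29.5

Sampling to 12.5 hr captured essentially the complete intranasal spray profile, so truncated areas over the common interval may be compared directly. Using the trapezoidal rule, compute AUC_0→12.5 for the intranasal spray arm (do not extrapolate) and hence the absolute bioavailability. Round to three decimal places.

Trapezoidal AUC_0→12.5 (intranasal spray):
  [0→1.5]: (0.0+393.8)/2 × 1.5 = 295.35
  [1.5→3.5]: (393.8+274.8)/2 × 2 = 668.6
  [3.5→4]: (274.8+243.8)/2 × 0.5 = 129.65
  [4→5.5]: (243.8+168.5)/2 × 1.5 = 309.225
  [5.5→6.5]: (168.5+131.5)/2 × 1 = 150.0
  [6.5→12.5]: (131.5+29.5)/2 × 6 = 483.0
  Sum = 2035.825 µg/L·hr
F = (AUC_ev/D_ev)/(AUC_iv/D_iv) = (2035.825/200)/(3910/50) = 10.179125/78.2 = 0.1302

F = 0.130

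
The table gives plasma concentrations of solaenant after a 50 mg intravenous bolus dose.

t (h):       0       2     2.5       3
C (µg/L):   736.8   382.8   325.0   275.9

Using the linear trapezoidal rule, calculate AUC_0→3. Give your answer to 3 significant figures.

AUC = 1450 µg/L·h

Trapezoidal AUC_0→3:
  [0→2]: (736.8+382.8)/2 × 2 = 1119.6
  [2→2.5]: (382.8+325.0)/2 × 0.5 = 176.95
  [2.5→3]: (325.0+275.9)/2 × 0.5 = 150.225
  Sum = 1446.775 µg/L·h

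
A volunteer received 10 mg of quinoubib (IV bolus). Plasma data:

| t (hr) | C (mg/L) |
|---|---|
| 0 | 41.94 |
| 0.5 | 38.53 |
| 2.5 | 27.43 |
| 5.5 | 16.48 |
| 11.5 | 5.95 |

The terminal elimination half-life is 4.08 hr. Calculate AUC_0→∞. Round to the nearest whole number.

Trapezoidal AUC_0→11.5:
  [0→0.5]: (41.94+38.53)/2 × 0.5 = 20.1175
  [0.5→2.5]: (38.53+27.43)/2 × 2 = 65.96
  [2.5→5.5]: (27.43+16.48)/2 × 3 = 65.865
  [5.5→11.5]: (16.48+5.95)/2 × 6 = 67.29
  Sum = 219.2325 mg/L·hr
k_e = ln2 / t½ = 0.693147 / 4.08 = 0.1699 hr^-1
Extrapolated tail: C_last / k_e = 5.95 / 0.1699 = 35.021
AUC_0→∞ = 219.2325 + 35.021 = 254.2535 mg/L·hr

AUC = 254 mg/L·hr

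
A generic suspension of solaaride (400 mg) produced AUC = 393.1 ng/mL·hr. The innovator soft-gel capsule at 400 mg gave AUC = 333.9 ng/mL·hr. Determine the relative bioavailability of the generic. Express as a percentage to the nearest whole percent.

F_rel = 118%

F_rel = (AUC_test/D_test) / (AUC_ref/D_ref)
      = (393.1/400) / (333.9/400)
      = 0.98275 / 0.83475 = 1.1773 = 117.73%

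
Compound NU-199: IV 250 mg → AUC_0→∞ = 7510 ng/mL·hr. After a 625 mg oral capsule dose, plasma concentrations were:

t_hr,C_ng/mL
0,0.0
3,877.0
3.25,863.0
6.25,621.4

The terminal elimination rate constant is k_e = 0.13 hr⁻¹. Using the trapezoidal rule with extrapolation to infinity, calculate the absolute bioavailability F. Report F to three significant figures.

Trapezoidal AUC_0→6.25 (oral capsule):
  [0→3]: (0.0+877.0)/2 × 3 = 1315.5
  [3→3.25]: (877.0+863.0)/2 × 0.25 = 217.5
  [3.25→6.25]: (863.0+621.4)/2 × 3 = 2226.6
  Sum = 3759.6 ng/mL·hr
Tail: C_last/k_e = 621.4/0.13 = 4780.000
AUC_0→∞ (oral capsule) = 3759.6 + 4780.000 = 8539.6 ng/mL·hr
F = (AUC_ev/D_ev)/(AUC_iv/D_iv) = (8539.6/625)/(7510/250) = 13.66336/30.04 = 0.4548

F = 0.455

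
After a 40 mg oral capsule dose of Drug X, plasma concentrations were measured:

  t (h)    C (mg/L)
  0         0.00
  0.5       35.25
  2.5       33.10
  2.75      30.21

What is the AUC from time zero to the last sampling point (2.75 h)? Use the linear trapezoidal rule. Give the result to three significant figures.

AUC = 85.1 mg/L·h

Trapezoidal AUC_0→2.75:
  [0→0.5]: (0.00+35.25)/2 × 0.5 = 8.8125
  [0.5→2.5]: (35.25+33.10)/2 × 2 = 68.35
  [2.5→2.75]: (33.10+30.21)/2 × 0.25 = 7.91375
  Sum = 85.07625 mg/L·h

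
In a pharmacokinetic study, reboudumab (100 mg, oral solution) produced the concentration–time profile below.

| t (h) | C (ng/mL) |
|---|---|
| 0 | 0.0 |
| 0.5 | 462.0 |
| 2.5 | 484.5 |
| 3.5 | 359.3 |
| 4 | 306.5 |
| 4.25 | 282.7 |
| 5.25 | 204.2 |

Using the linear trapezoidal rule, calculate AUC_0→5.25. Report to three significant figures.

AUC = 1970 ng/mL·h

Trapezoidal AUC_0→5.25:
  [0→0.5]: (0.0+462.0)/2 × 0.5 = 115.5
  [0.5→2.5]: (462.0+484.5)/2 × 2 = 946.5
  [2.5→3.5]: (484.5+359.3)/2 × 1 = 421.9
  [3.5→4]: (359.3+306.5)/2 × 0.5 = 166.45
  [4→4.25]: (306.5+282.7)/2 × 0.25 = 73.65
  [4.25→5.25]: (282.7+204.2)/2 × 1 = 243.45
  Sum = 1967.45 ng/mL·h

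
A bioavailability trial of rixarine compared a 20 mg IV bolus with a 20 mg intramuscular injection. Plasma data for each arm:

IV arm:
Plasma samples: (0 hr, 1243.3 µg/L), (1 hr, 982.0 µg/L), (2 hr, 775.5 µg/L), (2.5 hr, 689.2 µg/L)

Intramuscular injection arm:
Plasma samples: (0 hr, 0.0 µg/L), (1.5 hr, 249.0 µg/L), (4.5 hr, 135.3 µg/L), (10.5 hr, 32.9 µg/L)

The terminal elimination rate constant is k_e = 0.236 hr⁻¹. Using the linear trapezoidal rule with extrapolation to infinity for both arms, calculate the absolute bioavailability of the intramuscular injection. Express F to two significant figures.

F = 0.27

Trapezoidal AUC_0→2.5 (IV):
  [0→1]: (1243.3+982.0)/2 × 1 = 1112.65
  [1→2]: (982.0+775.5)/2 × 1 = 878.75
  [2→2.5]: (775.5+689.2)/2 × 0.5 = 366.175
  Sum = 2357.575 µg/L·hr
IV tail: 689.2/0.236 = 2920.339; AUC_iv,0→∞ = 2357.575 + 2920.339 = 5277.914 µg/L·hr
Trapezoidal AUC_0→10.5 (intramuscular injection):
  [0→1.5]: (0.0+249.0)/2 × 1.5 = 186.75
  [1.5→4.5]: (249.0+135.3)/2 × 3 = 576.45
  [4.5→10.5]: (135.3+32.9)/2 × 6 = 504.6
  Sum = 1267.8 µg/L·hr
intramuscular injection tail: 32.9/0.236 = 139.407; AUC_ev,0→∞ = 1267.8 + 139.407 = 1407.207 µg/L·hr
F = (AUC_ev/D_ev)/(AUC_iv/D_iv) = (1407.207/20)/(5277.914/20) = 70.36035/263.8957 = 0.2666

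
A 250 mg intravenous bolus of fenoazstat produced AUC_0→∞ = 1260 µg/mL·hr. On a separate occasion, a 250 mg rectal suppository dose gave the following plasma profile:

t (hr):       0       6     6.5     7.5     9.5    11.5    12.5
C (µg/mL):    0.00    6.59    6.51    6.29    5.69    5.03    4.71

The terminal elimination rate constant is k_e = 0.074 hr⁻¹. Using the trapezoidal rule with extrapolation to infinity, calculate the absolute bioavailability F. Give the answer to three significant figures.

F = 0.0958

Trapezoidal AUC_0→12.5 (rectal suppository):
  [0→6]: (0.00+6.59)/2 × 6 = 19.77
  [6→6.5]: (6.59+6.51)/2 × 0.5 = 3.275
  [6.5→7.5]: (6.51+6.29)/2 × 1 = 6.4
  [7.5→9.5]: (6.29+5.69)/2 × 2 = 11.98
  [9.5→11.5]: (5.69+5.03)/2 × 2 = 10.72
  [11.5→12.5]: (5.03+4.71)/2 × 1 = 4.87
  Sum = 57.015 µg/mL·hr
Tail: C_last/k_e = 4.71/0.074 = 63.649
AUC_0→∞ (rectal suppository) = 57.015 + 63.649 = 120.664 µg/mL·hr
F = (AUC_ev/D_ev)/(AUC_iv/D_iv) = (120.664/250)/(1260/250) = 0.482656/5.04 = 0.0958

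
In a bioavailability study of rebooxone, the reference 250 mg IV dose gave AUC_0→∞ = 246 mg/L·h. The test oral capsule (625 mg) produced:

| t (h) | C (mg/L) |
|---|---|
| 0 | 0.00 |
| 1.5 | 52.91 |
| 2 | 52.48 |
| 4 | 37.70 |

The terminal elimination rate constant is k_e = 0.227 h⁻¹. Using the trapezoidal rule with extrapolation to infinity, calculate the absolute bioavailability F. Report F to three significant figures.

F = 0.524

Trapezoidal AUC_0→4 (oral capsule):
  [0→1.5]: (0.00+52.91)/2 × 1.5 = 39.6825
  [1.5→2]: (52.91+52.48)/2 × 0.5 = 26.3475
  [2→4]: (52.48+37.70)/2 × 2 = 90.18
  Sum = 156.21 mg/L·h
Tail: C_last/k_e = 37.70/0.227 = 166.079
AUC_0→∞ (oral capsule) = 156.21 + 166.079 = 322.289 mg/L·h
F = (AUC_ev/D_ev)/(AUC_iv/D_iv) = (322.289/625)/(246/250) = 0.5156624/0.984 = 0.5240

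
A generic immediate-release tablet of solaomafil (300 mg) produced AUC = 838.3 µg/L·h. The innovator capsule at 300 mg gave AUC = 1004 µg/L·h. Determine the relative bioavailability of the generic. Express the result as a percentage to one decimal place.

F_rel = (AUC_test/D_test) / (AUC_ref/D_ref)
      = (838.3/300) / (1004/300)
      = 2.79433 / 3.34667 = 0.8350 = 83.50%

F_rel = 83.5%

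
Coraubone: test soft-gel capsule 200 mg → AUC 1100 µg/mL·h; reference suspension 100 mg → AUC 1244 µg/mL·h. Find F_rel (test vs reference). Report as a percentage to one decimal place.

F_rel = (AUC_test/D_test) / (AUC_ref/D_ref)
      = (1100/200) / (1244/100)
      = 5.5 / 12.44 = 0.4421 = 44.21%

F_rel = 44.2%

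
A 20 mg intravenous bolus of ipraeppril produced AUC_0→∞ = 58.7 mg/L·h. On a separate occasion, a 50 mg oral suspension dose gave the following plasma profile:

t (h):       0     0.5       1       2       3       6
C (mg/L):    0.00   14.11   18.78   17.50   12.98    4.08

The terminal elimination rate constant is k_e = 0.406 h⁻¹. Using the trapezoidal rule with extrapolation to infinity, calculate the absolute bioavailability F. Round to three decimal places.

Trapezoidal AUC_0→6 (oral suspension):
  [0→0.5]: (0.00+14.11)/2 × 0.5 = 3.5275
  [0.5→1]: (14.11+18.78)/2 × 0.5 = 8.2225
  [1→2]: (18.78+17.50)/2 × 1 = 18.14
  [2→3]: (17.50+12.98)/2 × 1 = 15.24
  [3→6]: (12.98+4.08)/2 × 3 = 25.59
  Sum = 70.72 mg/L·h
Tail: C_last/k_e = 4.08/0.406 = 10.049
AUC_0→∞ (oral suspension) = 70.72 + 10.049 = 80.769 mg/L·h
F = (AUC_ev/D_ev)/(AUC_iv/D_iv) = (80.769/50)/(58.7/20) = 1.61538/2.935 = 0.5504

F = 0.550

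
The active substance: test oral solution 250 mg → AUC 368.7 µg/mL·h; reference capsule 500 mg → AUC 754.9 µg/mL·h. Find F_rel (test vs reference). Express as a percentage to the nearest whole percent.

F_rel = 98%

F_rel = (AUC_test/D_test) / (AUC_ref/D_ref)
      = (368.7/250) / (754.9/500)
      = 1.4748 / 1.5098 = 0.9768 = 97.68%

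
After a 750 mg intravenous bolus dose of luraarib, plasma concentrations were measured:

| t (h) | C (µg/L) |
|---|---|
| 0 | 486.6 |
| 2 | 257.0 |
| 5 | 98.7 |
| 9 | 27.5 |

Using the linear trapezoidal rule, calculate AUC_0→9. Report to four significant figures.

AUC = 1530 µg/L·h

Trapezoidal AUC_0→9:
  [0→2]: (486.6+257.0)/2 × 2 = 743.6
  [2→5]: (257.0+98.7)/2 × 3 = 533.55
  [5→9]: (98.7+27.5)/2 × 4 = 252.4
  Sum = 1529.55 µg/L·h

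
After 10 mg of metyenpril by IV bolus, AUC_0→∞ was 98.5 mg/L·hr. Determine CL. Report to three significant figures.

CL = Dose_iv / AUC_0→∞
   = 10 / 98.5 = 0.101523 L/hr

CL = 0.102 L/hr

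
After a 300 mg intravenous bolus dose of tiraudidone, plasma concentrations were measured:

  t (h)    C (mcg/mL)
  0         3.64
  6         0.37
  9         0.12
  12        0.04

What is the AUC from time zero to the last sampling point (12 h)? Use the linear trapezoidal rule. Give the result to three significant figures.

AUC = 13.0 mcg/mL·h

Trapezoidal AUC_0→12:
  [0→6]: (3.64+0.37)/2 × 6 = 12.03
  [6→9]: (0.37+0.12)/2 × 3 = 0.735
  [9→12]: (0.12+0.04)/2 × 3 = 0.24
  Sum = 13.005 mcg/mL·h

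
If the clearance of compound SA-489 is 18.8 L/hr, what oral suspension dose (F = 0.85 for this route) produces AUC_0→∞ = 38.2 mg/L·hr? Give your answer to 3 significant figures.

Dose = CL × AUC_0→∞ / F
     = 18.8 × 38.2 / 0.85 = 844.894 mg

Dose = 845 mg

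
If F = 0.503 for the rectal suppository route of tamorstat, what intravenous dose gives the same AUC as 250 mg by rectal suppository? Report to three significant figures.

Systemic exposure from an extravascular dose = F × D_ev, so the equivalent IV dose is F × D_ev.
D_iv = F × D_ev = 0.503 × 250 = 125.75 mg

D_iv = 126 mg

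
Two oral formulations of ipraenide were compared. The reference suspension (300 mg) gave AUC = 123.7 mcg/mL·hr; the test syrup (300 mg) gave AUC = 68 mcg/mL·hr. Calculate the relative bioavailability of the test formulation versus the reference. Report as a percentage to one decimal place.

F_rel = (AUC_test/D_test) / (AUC_ref/D_ref)
      = (68/300) / (123.7/300)
      = 0.226667 / 0.412333 = 0.5497 = 54.97%

F_rel = 55.0%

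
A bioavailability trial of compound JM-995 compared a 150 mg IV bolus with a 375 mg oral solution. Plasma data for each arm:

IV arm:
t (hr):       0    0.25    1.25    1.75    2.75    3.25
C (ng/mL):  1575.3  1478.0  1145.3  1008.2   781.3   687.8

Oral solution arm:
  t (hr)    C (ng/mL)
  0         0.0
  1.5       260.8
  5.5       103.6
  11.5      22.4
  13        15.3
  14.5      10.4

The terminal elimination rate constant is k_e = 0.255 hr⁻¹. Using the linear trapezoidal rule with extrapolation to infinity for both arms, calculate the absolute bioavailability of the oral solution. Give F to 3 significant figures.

Trapezoidal AUC_0→3.25 (IV):
  [0→0.25]: (1575.3+1478.0)/2 × 0.25 = 381.6625
  [0.25→1.25]: (1478.0+1145.3)/2 × 1 = 1311.65
  [1.25→1.75]: (1145.3+1008.2)/2 × 0.5 = 538.375
  [1.75→2.75]: (1008.2+781.3)/2 × 1 = 894.75
  [2.75→3.25]: (781.3+687.8)/2 × 0.5 = 367.275
  Sum = 3493.7125 ng/mL·hr
IV tail: 687.8/0.255 = 2697.255; AUC_iv,0→∞ = 3493.7125 + 2697.255 = 6190.9675 ng/mL·hr
Trapezoidal AUC_0→14.5 (oral solution):
  [0→1.5]: (0.0+260.8)/2 × 1.5 = 195.6
  [1.5→5.5]: (260.8+103.6)/2 × 4 = 728.8
  [5.5→11.5]: (103.6+22.4)/2 × 6 = 378.0
  [11.5→13]: (22.4+15.3)/2 × 1.5 = 28.275
  [13→14.5]: (15.3+10.4)/2 × 1.5 = 19.275
  Sum = 1349.95 ng/mL·hr
oral solution tail: 10.4/0.255 = 40.784; AUC_ev,0→∞ = 1349.95 + 40.784 = 1390.734 ng/mL·hr
F = (AUC_ev/D_ev)/(AUC_iv/D_iv) = (1390.734/375)/(6190.9675/150) = 3.708624/41.2731 = 0.0899

F = 0.0899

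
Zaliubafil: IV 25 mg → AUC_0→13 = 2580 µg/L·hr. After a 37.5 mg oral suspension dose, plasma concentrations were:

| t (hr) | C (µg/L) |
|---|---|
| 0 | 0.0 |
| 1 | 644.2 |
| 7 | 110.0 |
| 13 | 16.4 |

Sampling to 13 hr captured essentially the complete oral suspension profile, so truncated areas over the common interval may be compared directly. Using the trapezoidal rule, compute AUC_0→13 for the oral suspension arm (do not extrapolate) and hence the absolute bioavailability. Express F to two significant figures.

F = 0.77

Trapezoidal AUC_0→13 (oral suspension):
  [0→1]: (0.0+644.2)/2 × 1 = 322.1
  [1→7]: (644.2+110.0)/2 × 6 = 2262.6
  [7→13]: (110.0+16.4)/2 × 6 = 379.2
  Sum = 2963.9 µg/L·hr
F = (AUC_ev/D_ev)/(AUC_iv/D_iv) = (2963.9/37.5)/(2580/25) = 79.0373/103.2 = 0.7659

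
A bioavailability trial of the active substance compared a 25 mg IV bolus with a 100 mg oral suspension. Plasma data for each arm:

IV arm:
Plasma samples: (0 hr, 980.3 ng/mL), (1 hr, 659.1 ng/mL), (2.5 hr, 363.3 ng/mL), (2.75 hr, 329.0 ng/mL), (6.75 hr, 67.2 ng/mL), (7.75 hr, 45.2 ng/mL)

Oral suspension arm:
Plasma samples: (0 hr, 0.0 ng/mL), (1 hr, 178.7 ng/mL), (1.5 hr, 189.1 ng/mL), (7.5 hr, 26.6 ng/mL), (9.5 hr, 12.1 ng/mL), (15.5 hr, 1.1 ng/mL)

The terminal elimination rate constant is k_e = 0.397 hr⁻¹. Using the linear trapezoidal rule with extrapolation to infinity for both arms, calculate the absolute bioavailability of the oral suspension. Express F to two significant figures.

F = 0.086

Trapezoidal AUC_0→7.75 (IV):
  [0→1]: (980.3+659.1)/2 × 1 = 819.7
  [1→2.5]: (659.1+363.3)/2 × 1.5 = 766.8
  [2.5→2.75]: (363.3+329.0)/2 × 0.25 = 86.5375
  [2.75→6.75]: (329.0+67.2)/2 × 4 = 792.4
  [6.75→7.75]: (67.2+45.2)/2 × 1 = 56.2
  Sum = 2521.6375 ng/mL·hr
IV tail: 45.2/0.397 = 113.854; AUC_iv,0→∞ = 2521.6375 + 113.854 = 2635.4915 ng/mL·hr
Trapezoidal AUC_0→15.5 (oral suspension):
  [0→1]: (0.0+178.7)/2 × 1 = 89.35
  [1→1.5]: (178.7+189.1)/2 × 0.5 = 91.95
  [1.5→7.5]: (189.1+26.6)/2 × 6 = 647.1
  [7.5→9.5]: (26.6+12.1)/2 × 2 = 38.7
  [9.5→15.5]: (12.1+1.1)/2 × 6 = 39.6
  Sum = 906.7 ng/mL·hr
oral suspension tail: 1.1/0.397 = 2.771; AUC_ev,0→∞ = 906.7 + 2.771 = 909.471 ng/mL·hr
F = (AUC_ev/D_ev)/(AUC_iv/D_iv) = (909.471/100)/(2635.4915/25) = 9.09471/105.41966 = 0.0863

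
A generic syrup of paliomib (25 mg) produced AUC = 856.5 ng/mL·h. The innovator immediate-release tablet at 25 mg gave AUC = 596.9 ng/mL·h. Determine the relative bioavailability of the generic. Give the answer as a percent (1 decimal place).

F_rel = (AUC_test/D_test) / (AUC_ref/D_ref)
      = (856.5/25) / (596.9/25)
      = 34.26 / 23.876 = 1.4349 = 143.49%

F_rel = 143.5%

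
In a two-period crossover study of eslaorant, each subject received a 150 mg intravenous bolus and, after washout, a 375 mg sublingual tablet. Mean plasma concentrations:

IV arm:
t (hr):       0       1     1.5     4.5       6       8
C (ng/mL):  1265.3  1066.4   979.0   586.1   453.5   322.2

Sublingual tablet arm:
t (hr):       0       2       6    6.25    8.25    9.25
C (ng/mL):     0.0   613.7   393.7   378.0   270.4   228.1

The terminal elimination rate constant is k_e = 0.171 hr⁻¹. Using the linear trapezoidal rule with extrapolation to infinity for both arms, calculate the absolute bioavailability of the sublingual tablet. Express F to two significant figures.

F = 0.27

Trapezoidal AUC_0→8 (IV):
  [0→1]: (1265.3+1066.4)/2 × 1 = 1165.85
  [1→1.5]: (1066.4+979.0)/2 × 0.5 = 511.35
  [1.5→4.5]: (979.0+586.1)/2 × 3 = 2347.65
  [4.5→6]: (586.1+453.5)/2 × 1.5 = 779.7
  [6→8]: (453.5+322.2)/2 × 2 = 775.7
  Sum = 5580.25 ng/mL·hr
IV tail: 322.2/0.171 = 1884.211; AUC_iv,0→∞ = 5580.25 + 1884.211 = 7464.461 ng/mL·hr
Trapezoidal AUC_0→9.25 (sublingual tablet):
  [0→2]: (0.0+613.7)/2 × 2 = 613.7
  [2→6]: (613.7+393.7)/2 × 4 = 2014.8
  [6→6.25]: (393.7+378.0)/2 × 0.25 = 96.4625
  [6.25→8.25]: (378.0+270.4)/2 × 2 = 648.4
  [8.25→9.25]: (270.4+228.1)/2 × 1 = 249.25
  Sum = 3622.6125 ng/mL·hr
sublingual tablet tail: 228.1/0.171 = 1333.918; AUC_ev,0→∞ = 3622.6125 + 1333.918 = 4956.5305 ng/mL·hr
F = (AUC_ev/D_ev)/(AUC_iv/D_iv) = (4956.5305/375)/(7464.461/150) = 13.2174/49.7631 = 0.2656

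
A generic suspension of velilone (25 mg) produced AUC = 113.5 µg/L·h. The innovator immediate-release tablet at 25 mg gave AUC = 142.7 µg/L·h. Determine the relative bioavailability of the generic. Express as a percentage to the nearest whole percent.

F_rel = (AUC_test/D_test) / (AUC_ref/D_ref)
      = (113.5/25) / (142.7/25)
      = 4.54 / 5.708 = 0.7954 = 79.54%

F_rel = 80%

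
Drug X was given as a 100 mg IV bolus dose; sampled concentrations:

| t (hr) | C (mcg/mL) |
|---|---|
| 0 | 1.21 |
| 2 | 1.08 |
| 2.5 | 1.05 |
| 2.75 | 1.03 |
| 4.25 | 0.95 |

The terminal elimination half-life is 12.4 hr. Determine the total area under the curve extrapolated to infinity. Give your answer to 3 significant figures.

AUC = 21.6 mcg/mL·hr

Trapezoidal AUC_0→4.25:
  [0→2]: (1.21+1.08)/2 × 2 = 2.29
  [2→2.5]: (1.08+1.05)/2 × 0.5 = 0.5325
  [2.5→2.75]: (1.05+1.03)/2 × 0.25 = 0.26
  [2.75→4.25]: (1.03+0.95)/2 × 1.5 = 1.485
  Sum = 4.5675 mcg/mL·hr
k_e = ln2 / t½ = 0.693147 / 12.4 = 0.0559 hr^-1
Extrapolated tail: C_last / k_e = 0.95 / 0.0559 = 16.995
AUC_0→∞ = 4.5675 + 16.995 = 21.5625 mcg/mL·hr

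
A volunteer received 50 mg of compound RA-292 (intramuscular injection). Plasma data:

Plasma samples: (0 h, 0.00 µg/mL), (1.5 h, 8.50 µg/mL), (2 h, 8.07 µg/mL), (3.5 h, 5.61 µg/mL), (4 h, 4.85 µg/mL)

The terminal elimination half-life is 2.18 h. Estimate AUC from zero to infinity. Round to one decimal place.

Trapezoidal AUC_0→4:
  [0→1.5]: (0.00+8.50)/2 × 1.5 = 6.375
  [1.5→2]: (8.50+8.07)/2 × 0.5 = 4.1425
  [2→3.5]: (8.07+5.61)/2 × 1.5 = 10.26
  [3.5→4]: (5.61+4.85)/2 × 0.5 = 2.615
  Sum = 23.3925 µg/mL·h
k_e = ln2 / t½ = 0.693147 / 2.18 = 0.3180 h^-1
Extrapolated tail: C_last / k_e = 4.85 / 0.318 = 15.252
AUC_0→∞ = 23.3925 + 15.252 = 38.6445 µg/mL·h

AUC = 38.6 µg/mL·h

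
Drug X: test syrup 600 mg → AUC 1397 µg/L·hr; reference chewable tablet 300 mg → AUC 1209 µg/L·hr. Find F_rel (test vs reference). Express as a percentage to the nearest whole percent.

F_rel = (AUC_test/D_test) / (AUC_ref/D_ref)
      = (1397/600) / (1209/300)
      = 2.32833 / 4.03 = 0.5777 = 57.77%

F_rel = 58%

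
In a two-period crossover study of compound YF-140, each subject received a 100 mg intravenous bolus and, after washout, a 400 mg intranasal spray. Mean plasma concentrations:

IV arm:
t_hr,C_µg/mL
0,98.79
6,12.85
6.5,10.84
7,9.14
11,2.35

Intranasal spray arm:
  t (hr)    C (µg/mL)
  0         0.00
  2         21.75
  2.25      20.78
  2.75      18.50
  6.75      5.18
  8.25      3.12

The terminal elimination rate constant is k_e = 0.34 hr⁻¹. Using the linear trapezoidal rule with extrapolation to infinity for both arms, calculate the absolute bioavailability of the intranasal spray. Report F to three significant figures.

Trapezoidal AUC_0→11 (IV):
  [0→6]: (98.79+12.85)/2 × 6 = 334.92
  [6→6.5]: (12.85+10.84)/2 × 0.5 = 5.9225
  [6.5→7]: (10.84+9.14)/2 × 0.5 = 4.995
  [7→11]: (9.14+2.35)/2 × 4 = 22.98
  Sum = 368.8175 µg/mL·hr
IV tail: 2.35/0.34 = 6.912; AUC_iv,0→∞ = 368.8175 + 6.912 = 375.7295 µg/mL·hr
Trapezoidal AUC_0→8.25 (intranasal spray):
  [0→2]: (0.00+21.75)/2 × 2 = 21.75
  [2→2.25]: (21.75+20.78)/2 × 0.25 = 5.31625
  [2.25→2.75]: (20.78+18.50)/2 × 0.5 = 9.82
  [2.75→6.75]: (18.50+5.18)/2 × 4 = 47.36
  [6.75→8.25]: (5.18+3.12)/2 × 1.5 = 6.225
  Sum = 90.47125 µg/mL·hr
intranasal spray tail: 3.12/0.34 = 9.176; AUC_ev,0→∞ = 90.47125 + 9.176 = 99.64725 µg/mL·hr
F = (AUC_ev/D_ev)/(AUC_iv/D_iv) = (99.64725/400)/(375.7295/100) = 0.249118/3.757295 = 0.0663

F = 0.0663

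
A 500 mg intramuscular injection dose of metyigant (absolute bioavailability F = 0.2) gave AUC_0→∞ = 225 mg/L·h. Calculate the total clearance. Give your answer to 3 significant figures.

CL = F × Dose / AUC_0→∞
   = 0.2 × 500 / 225 = 0.444444 L/h

CL = 0.444 L/h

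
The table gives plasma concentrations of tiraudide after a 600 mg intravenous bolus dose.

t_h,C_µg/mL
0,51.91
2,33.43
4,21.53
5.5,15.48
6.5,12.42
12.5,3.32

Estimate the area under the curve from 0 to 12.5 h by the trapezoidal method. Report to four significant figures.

AUC = 229.2 µg/mL·h

Trapezoidal AUC_0→12.5:
  [0→2]: (51.91+33.43)/2 × 2 = 85.34
  [2→4]: (33.43+21.53)/2 × 2 = 54.96
  [4→5.5]: (21.53+15.48)/2 × 1.5 = 27.7575
  [5.5→6.5]: (15.48+12.42)/2 × 1 = 13.95
  [6.5→12.5]: (12.42+3.32)/2 × 6 = 47.22
  Sum = 229.2275 µg/mL·h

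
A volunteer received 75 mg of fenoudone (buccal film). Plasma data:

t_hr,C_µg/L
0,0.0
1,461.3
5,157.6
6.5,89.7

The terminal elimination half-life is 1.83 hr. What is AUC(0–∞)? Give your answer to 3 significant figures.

AUC = 1890 µg/L·hr

Trapezoidal AUC_0→6.5:
  [0→1]: (0.0+461.3)/2 × 1 = 230.65
  [1→5]: (461.3+157.6)/2 × 4 = 1237.8
  [5→6.5]: (157.6+89.7)/2 × 1.5 = 185.475
  Sum = 1653.925 µg/L·hr
k_e = ln2 / t½ = 0.693147 / 1.83 = 0.3788 hr^-1
Extrapolated tail: C_last / k_e = 89.7 / 0.3788 = 236.800
AUC_0→∞ = 1653.925 + 236.800 = 1890.725 µg/L·hr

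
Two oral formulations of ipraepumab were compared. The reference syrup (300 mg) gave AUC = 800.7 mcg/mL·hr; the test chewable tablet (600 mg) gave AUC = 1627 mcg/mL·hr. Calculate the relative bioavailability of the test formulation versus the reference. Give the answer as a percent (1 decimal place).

F_rel = (AUC_test/D_test) / (AUC_ref/D_ref)
      = (1627/600) / (800.7/300)
      = 2.71167 / 2.669 = 1.0160 = 101.60%

F_rel = 101.6%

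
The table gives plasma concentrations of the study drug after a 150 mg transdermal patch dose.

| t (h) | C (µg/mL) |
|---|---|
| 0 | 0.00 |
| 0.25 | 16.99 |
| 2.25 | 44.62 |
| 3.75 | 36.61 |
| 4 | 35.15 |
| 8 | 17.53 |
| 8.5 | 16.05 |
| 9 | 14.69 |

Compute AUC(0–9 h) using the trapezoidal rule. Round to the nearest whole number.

Trapezoidal AUC_0→9:
  [0→0.25]: (0.00+16.99)/2 × 0.25 = 2.12375
  [0.25→2.25]: (16.99+44.62)/2 × 2 = 61.61
  [2.25→3.75]: (44.62+36.61)/2 × 1.5 = 60.9225
  [3.75→4]: (36.61+35.15)/2 × 0.25 = 8.97
  [4→8]: (35.15+17.53)/2 × 4 = 105.36
  [8→8.5]: (17.53+16.05)/2 × 0.5 = 8.395
  [8.5→9]: (16.05+14.69)/2 × 0.5 = 7.685
  Sum = 255.06625 µg/mL·h

AUC = 255 µg/mL·h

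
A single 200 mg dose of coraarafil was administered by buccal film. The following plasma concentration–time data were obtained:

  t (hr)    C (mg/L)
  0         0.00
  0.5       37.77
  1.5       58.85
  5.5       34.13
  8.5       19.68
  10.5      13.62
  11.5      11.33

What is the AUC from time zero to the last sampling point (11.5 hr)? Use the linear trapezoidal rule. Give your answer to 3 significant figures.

Trapezoidal AUC_0→11.5:
  [0→0.5]: (0.00+37.77)/2 × 0.5 = 9.4425
  [0.5→1.5]: (37.77+58.85)/2 × 1 = 48.31
  [1.5→5.5]: (58.85+34.13)/2 × 4 = 185.96
  [5.5→8.5]: (34.13+19.68)/2 × 3 = 80.715
  [8.5→10.5]: (19.68+13.62)/2 × 2 = 33.3
  [10.5→11.5]: (13.62+11.33)/2 × 1 = 12.475
  Sum = 370.2025 mg/L·hr

AUC = 370 mg/L·hr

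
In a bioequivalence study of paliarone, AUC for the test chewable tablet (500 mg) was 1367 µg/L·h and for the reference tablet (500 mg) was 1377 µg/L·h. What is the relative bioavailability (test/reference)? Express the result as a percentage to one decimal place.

F_rel = 99.3%

F_rel = (AUC_test/D_test) / (AUC_ref/D_ref)
      = (1367/500) / (1377/500)
      = 2.734 / 2.754 = 0.9927 = 99.27%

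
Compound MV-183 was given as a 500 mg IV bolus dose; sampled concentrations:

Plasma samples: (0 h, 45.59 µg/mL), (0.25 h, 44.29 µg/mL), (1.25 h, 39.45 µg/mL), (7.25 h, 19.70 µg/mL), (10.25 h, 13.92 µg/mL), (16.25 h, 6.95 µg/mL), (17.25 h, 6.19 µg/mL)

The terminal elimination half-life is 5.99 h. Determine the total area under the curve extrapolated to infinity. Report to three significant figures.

AUC = 404 µg/mL·h

Trapezoidal AUC_0→17.25:
  [0→0.25]: (45.59+44.29)/2 × 0.25 = 11.235
  [0.25→1.25]: (44.29+39.45)/2 × 1 = 41.87
  [1.25→7.25]: (39.45+19.70)/2 × 6 = 177.45
  [7.25→10.25]: (19.70+13.92)/2 × 3 = 50.43
  [10.25→16.25]: (13.92+6.95)/2 × 6 = 62.61
  [16.25→17.25]: (6.95+6.19)/2 × 1 = 6.57
  Sum = 350.165 µg/mL·h
k_e = ln2 / t½ = 0.693147 / 5.99 = 0.1157 h^-1
Extrapolated tail: C_last / k_e = 6.19 / 0.1157 = 53.500
AUC_0→∞ = 350.165 + 53.500 = 403.665 µg/mL·h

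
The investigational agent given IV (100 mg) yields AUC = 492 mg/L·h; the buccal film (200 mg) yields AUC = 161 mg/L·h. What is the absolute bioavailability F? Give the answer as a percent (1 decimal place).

F = 16.4%

F = (AUC_ev / D_ev) / (AUC_iv / D_iv)
  = (161/200) / (492/100)
  = 0.805 / 4.92 = 0.1636
  = 16.36%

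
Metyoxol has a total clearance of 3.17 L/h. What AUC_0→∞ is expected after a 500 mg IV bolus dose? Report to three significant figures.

AUC = 158 mg/L·h

AUC_0→∞ = Dose_iv / CL
        = 500 / 3.17 = 157.729 mg/L·h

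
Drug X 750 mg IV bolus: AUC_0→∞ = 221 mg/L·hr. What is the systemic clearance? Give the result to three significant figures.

CL = 3.39 L/hr

CL = Dose_iv / AUC_0→∞
   = 750 / 221 = 3.39367 L/hr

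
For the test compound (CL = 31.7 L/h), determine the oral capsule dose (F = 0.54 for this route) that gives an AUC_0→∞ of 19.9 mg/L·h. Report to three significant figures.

Dose = 1170 mg

Dose = CL × AUC_0→∞ / F
     = 31.7 × 19.9 / 0.54 = 1168.2 mg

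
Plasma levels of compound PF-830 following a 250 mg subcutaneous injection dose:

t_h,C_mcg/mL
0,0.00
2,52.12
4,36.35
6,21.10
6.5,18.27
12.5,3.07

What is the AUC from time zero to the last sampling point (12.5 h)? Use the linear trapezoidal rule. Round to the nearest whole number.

Trapezoidal AUC_0→12.5:
  [0→2]: (0.00+52.12)/2 × 2 = 52.12
  [2→4]: (52.12+36.35)/2 × 2 = 88.47
  [4→6]: (36.35+21.10)/2 × 2 = 57.45
  [6→6.5]: (21.10+18.27)/2 × 0.5 = 9.8425
  [6.5→12.5]: (18.27+3.07)/2 × 6 = 64.02
  Sum = 271.9025 mcg/mL·h

AUC = 272 mcg/mL·h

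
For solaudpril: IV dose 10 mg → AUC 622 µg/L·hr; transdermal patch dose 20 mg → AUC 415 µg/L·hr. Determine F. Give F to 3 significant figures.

F = (AUC_ev / D_ev) / (AUC_iv / D_iv)
  = (415/20) / (622/10)
  = 20.75 / 62.2 = 0.3336

F = 0.334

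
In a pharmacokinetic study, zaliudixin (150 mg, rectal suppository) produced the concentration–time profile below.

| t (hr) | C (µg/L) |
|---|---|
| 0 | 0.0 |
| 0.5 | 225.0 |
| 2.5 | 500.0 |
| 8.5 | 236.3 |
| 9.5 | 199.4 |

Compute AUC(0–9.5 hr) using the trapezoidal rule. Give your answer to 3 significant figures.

Trapezoidal AUC_0→9.5:
  [0→0.5]: (0.0+225.0)/2 × 0.5 = 56.25
  [0.5→2.5]: (225.0+500.0)/2 × 2 = 725.0
  [2.5→8.5]: (500.0+236.3)/2 × 6 = 2208.9
  [8.5→9.5]: (236.3+199.4)/2 × 1 = 217.85
  Sum = 3208.0 µg/L·hr

AUC = 3210 µg/L·hr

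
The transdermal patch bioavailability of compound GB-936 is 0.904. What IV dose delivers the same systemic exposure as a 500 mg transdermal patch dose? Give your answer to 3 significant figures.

Systemic exposure from an extravascular dose = F × D_ev, so the equivalent IV dose is F × D_ev.
D_iv = F × D_ev = 0.904 × 500 = 452 mg

D_iv = 452 mg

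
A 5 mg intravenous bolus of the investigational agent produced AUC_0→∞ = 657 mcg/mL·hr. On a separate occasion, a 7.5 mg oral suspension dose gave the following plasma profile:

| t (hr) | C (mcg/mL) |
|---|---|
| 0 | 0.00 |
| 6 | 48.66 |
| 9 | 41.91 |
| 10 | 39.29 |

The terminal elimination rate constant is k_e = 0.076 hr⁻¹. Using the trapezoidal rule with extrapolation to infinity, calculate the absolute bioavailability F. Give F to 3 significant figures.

Trapezoidal AUC_0→10 (oral suspension):
  [0→6]: (0.00+48.66)/2 × 6 = 145.98
  [6→9]: (48.66+41.91)/2 × 3 = 135.855
  [9→10]: (41.91+39.29)/2 × 1 = 40.6
  Sum = 322.435 mcg/mL·hr
Tail: C_last/k_e = 39.29/0.076 = 516.974
AUC_0→∞ (oral suspension) = 322.435 + 516.974 = 839.409 mcg/mL·hr
F = (AUC_ev/D_ev)/(AUC_iv/D_iv) = (839.409/7.5)/(657/5) = 111.9212/131.4 = 0.8518

F = 0.852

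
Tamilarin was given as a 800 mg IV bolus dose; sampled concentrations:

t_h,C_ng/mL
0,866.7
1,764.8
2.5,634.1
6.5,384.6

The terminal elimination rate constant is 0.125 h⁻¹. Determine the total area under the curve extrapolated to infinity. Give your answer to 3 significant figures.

Trapezoidal AUC_0→6.5:
  [0→1]: (866.7+764.8)/2 × 1 = 815.75
  [1→2.5]: (764.8+634.1)/2 × 1.5 = 1049.175
  [2.5→6.5]: (634.1+384.6)/2 × 4 = 2037.4
  Sum = 3902.325 ng/mL·h
Extrapolated tail: C_last / k_e = 384.6 / 0.125 = 3076.800
AUC_0→∞ = 3902.325 + 3076.800 = 6979.125 ng/mL·h

AUC = 6980 ng/mL·h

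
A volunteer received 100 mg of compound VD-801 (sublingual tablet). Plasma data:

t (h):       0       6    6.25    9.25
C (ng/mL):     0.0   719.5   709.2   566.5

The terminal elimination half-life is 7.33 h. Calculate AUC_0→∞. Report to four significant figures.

Trapezoidal AUC_0→9.25:
  [0→6]: (0.0+719.5)/2 × 6 = 2158.5
  [6→6.25]: (719.5+709.2)/2 × 0.25 = 178.5875
  [6.25→9.25]: (709.2+566.5)/2 × 3 = 1913.55
  Sum = 4250.6375 ng/mL·h
k_e = ln2 / t½ = 0.693147 / 7.33 = 0.0946 h^-1
Extrapolated tail: C_last / k_e = 566.5 / 0.0946 = 5988.372
AUC_0→∞ = 4250.6375 + 5988.372 = 10239.0095 ng/mL·h

AUC = 10240 ng/mL·h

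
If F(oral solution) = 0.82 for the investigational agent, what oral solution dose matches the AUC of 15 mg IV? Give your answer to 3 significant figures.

For equal systemic exposure: F × D_ev = D_iv
D_ev = D_iv / F = 15 / 0.82 = 18.2927 mg

D_oral = 18.3 mg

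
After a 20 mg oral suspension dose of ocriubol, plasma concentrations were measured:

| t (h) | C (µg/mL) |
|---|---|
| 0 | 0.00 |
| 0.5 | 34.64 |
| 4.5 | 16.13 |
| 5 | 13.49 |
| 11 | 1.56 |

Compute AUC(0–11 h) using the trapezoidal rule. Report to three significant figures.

AUC = 163 µg/mL·h

Trapezoidal AUC_0→11:
  [0→0.5]: (0.00+34.64)/2 × 0.5 = 8.66
  [0.5→4.5]: (34.64+16.13)/2 × 4 = 101.54
  [4.5→5]: (16.13+13.49)/2 × 0.5 = 7.405
  [5→11]: (13.49+1.56)/2 × 6 = 45.15
  Sum = 162.755 µg/mL·h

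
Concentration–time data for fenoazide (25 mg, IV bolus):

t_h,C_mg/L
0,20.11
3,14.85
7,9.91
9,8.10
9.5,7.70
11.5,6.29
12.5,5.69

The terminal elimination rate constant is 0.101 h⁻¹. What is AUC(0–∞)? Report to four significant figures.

AUC = 200.2 mg/L·h

Trapezoidal AUC_0→12.5:
  [0→3]: (20.11+14.85)/2 × 3 = 52.44
  [3→7]: (14.85+9.91)/2 × 4 = 49.52
  [7→9]: (9.91+8.10)/2 × 2 = 18.01
  [9→9.5]: (8.10+7.70)/2 × 0.5 = 3.95
  [9.5→11.5]: (7.70+6.29)/2 × 2 = 13.99
  [11.5→12.5]: (6.29+5.69)/2 × 1 = 5.99
  Sum = 143.9 mg/L·h
Extrapolated tail: C_last / k_e = 5.69 / 0.101 = 56.337
AUC_0→∞ = 143.9 + 56.337 = 200.237 mg/L·h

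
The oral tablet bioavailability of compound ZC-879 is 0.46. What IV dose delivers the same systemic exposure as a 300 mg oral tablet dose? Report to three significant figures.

Systemic exposure from an extravascular dose = F × D_ev, so the equivalent IV dose is F × D_ev.
D_iv = F × D_ev = 0.46 × 300 = 138 mg

D_iv = 138 mg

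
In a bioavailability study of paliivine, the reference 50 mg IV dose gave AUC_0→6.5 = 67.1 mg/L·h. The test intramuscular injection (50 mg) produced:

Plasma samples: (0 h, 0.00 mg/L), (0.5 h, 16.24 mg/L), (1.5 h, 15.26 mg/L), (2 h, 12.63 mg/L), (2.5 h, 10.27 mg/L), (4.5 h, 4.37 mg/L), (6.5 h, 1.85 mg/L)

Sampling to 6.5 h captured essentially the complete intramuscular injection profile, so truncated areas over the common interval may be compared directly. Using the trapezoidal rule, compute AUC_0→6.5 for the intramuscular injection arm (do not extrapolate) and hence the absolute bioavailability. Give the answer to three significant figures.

F = 0.795

Trapezoidal AUC_0→6.5 (intramuscular injection):
  [0→0.5]: (0.00+16.24)/2 × 0.5 = 4.06
  [0.5→1.5]: (16.24+15.26)/2 × 1 = 15.75
  [1.5→2]: (15.26+12.63)/2 × 0.5 = 6.9725
  [2→2.5]: (12.63+10.27)/2 × 0.5 = 5.725
  [2.5→4.5]: (10.27+4.37)/2 × 2 = 14.64
  [4.5→6.5]: (4.37+1.85)/2 × 2 = 6.22
  Sum = 53.3675 mg/L·h
F = (AUC_ev/D_ev)/(AUC_iv/D_iv) = (53.3675/50)/(67.1/50) = 1.06735/1.342 = 0.7953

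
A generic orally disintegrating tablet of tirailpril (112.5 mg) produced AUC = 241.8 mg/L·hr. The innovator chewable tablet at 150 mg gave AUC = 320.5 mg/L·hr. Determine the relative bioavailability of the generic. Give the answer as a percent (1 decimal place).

F_rel = 100.6%

F_rel = (AUC_test/D_test) / (AUC_ref/D_ref)
      = (241.8/112.5) / (320.5/150)
      = 2.14933 / 2.13667 = 1.0059 = 100.59%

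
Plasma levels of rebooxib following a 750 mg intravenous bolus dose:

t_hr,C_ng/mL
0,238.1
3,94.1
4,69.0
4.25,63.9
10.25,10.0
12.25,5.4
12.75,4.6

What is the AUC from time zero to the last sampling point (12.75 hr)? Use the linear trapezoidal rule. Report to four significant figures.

AUC = 836.1 ng/mL·hr

Trapezoidal AUC_0→12.75:
  [0→3]: (238.1+94.1)/2 × 3 = 498.3
  [3→4]: (94.1+69.0)/2 × 1 = 81.55
  [4→4.25]: (69.0+63.9)/2 × 0.25 = 16.6125
  [4.25→10.25]: (63.9+10.0)/2 × 6 = 221.7
  [10.25→12.25]: (10.0+5.4)/2 × 2 = 15.4
  [12.25→12.75]: (5.4+4.6)/2 × 0.5 = 2.5
  Sum = 836.0625 ng/mL·hr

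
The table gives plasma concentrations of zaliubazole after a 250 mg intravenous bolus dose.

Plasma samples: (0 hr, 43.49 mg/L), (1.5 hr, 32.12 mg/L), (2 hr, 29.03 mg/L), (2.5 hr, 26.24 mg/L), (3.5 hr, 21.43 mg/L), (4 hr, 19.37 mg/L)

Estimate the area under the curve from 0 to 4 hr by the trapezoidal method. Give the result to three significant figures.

Trapezoidal AUC_0→4:
  [0→1.5]: (43.49+32.12)/2 × 1.5 = 56.7075
  [1.5→2]: (32.12+29.03)/2 × 0.5 = 15.2875
  [2→2.5]: (29.03+26.24)/2 × 0.5 = 13.8175
  [2.5→3.5]: (26.24+21.43)/2 × 1 = 23.835
  [3.5→4]: (21.43+19.37)/2 × 0.5 = 10.2
  Sum = 119.8475 mg/L·hr

AUC = 120 mg/L·hr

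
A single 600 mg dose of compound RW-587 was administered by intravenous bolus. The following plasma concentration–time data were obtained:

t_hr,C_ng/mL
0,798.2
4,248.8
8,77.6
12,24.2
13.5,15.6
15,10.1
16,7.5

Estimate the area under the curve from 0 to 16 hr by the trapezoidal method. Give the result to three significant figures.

Trapezoidal AUC_0→16:
  [0→4]: (798.2+248.8)/2 × 4 = 2094.0
  [4→8]: (248.8+77.6)/2 × 4 = 652.8
  [8→12]: (77.6+24.2)/2 × 4 = 203.6
  [12→13.5]: (24.2+15.6)/2 × 1.5 = 29.85
  [13.5→15]: (15.6+10.1)/2 × 1.5 = 19.275
  [15→16]: (10.1+7.5)/2 × 1 = 8.8
  Sum = 3008.325 ng/mL·hr

AUC = 3010 ng/mL·hr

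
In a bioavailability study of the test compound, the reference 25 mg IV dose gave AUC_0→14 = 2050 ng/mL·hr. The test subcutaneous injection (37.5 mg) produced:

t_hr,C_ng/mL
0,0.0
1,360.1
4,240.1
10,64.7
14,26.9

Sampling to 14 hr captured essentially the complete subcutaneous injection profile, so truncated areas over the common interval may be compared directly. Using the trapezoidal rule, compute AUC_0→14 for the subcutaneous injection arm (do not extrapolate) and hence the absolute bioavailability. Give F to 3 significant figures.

Trapezoidal AUC_0→14 (subcutaneous injection):
  [0→1]: (0.0+360.1)/2 × 1 = 180.05
  [1→4]: (360.1+240.1)/2 × 3 = 900.3
  [4→10]: (240.1+64.7)/2 × 6 = 914.4
  [10→14]: (64.7+26.9)/2 × 4 = 183.2
  Sum = 2177.95 ng/mL·hr
F = (AUC_ev/D_ev)/(AUC_iv/D_iv) = (2177.95/37.5)/(2050/25) = 58.0787/82 = 0.7083

F = 0.708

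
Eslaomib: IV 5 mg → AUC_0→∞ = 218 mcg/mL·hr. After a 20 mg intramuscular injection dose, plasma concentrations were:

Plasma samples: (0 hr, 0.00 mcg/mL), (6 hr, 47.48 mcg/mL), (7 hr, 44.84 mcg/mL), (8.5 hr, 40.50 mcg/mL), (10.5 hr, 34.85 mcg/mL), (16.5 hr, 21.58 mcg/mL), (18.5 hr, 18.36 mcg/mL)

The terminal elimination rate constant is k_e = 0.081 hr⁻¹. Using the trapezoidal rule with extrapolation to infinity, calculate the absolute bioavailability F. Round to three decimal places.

F = 0.876

Trapezoidal AUC_0→18.5 (intramuscular injection):
  [0→6]: (0.00+47.48)/2 × 6 = 142.44
  [6→7]: (47.48+44.84)/2 × 1 = 46.16
  [7→8.5]: (44.84+40.50)/2 × 1.5 = 64.005
  [8.5→10.5]: (40.50+34.85)/2 × 2 = 75.35
  [10.5→16.5]: (34.85+21.58)/2 × 6 = 169.29
  [16.5→18.5]: (21.58+18.36)/2 × 2 = 39.94
  Sum = 537.185 mcg/mL·hr
Tail: C_last/k_e = 18.36/0.081 = 226.667
AUC_0→∞ (intramuscular injection) = 537.185 + 226.667 = 763.852 mcg/mL·hr
F = (AUC_ev/D_ev)/(AUC_iv/D_iv) = (763.852/20)/(218/5) = 38.1926/43.6 = 0.8760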